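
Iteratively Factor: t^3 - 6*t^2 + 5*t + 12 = (t - 4)*(t^2 - 2*t - 3) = (t - 4)*(t + 1)*(t - 3)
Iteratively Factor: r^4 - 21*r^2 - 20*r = (r)*(r^3 - 21*r - 20) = r*(r + 4)*(r^2 - 4*r - 5) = r*(r + 1)*(r + 4)*(r - 5)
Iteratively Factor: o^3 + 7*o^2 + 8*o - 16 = (o - 1)*(o^2 + 8*o + 16) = (o - 1)*(o + 4)*(o + 4)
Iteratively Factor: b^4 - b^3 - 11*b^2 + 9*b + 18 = (b - 2)*(b^3 + b^2 - 9*b - 9) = (b - 2)*(b + 1)*(b^2 - 9) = (b - 2)*(b + 1)*(b + 3)*(b - 3)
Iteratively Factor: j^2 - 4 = (j - 2)*(j + 2)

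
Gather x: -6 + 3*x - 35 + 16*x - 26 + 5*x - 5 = 24*x - 72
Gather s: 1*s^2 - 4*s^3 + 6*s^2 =-4*s^3 + 7*s^2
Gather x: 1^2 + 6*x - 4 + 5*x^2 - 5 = 5*x^2 + 6*x - 8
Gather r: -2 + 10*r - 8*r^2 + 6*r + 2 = -8*r^2 + 16*r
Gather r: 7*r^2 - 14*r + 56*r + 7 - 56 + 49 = 7*r^2 + 42*r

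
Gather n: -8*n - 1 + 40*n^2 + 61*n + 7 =40*n^2 + 53*n + 6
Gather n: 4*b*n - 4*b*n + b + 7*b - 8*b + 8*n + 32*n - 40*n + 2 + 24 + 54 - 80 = 0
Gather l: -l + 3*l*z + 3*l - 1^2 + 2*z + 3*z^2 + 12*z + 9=l*(3*z + 2) + 3*z^2 + 14*z + 8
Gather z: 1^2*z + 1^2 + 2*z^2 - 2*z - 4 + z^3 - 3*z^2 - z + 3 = z^3 - z^2 - 2*z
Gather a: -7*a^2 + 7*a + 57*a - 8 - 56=-7*a^2 + 64*a - 64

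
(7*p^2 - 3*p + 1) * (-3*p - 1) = -21*p^3 + 2*p^2 - 1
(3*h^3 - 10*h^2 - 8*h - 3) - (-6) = 3*h^3 - 10*h^2 - 8*h + 3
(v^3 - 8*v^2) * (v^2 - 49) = v^5 - 8*v^4 - 49*v^3 + 392*v^2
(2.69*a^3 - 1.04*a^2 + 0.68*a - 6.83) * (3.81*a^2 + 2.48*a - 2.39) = 10.2489*a^5 + 2.7088*a^4 - 6.4175*a^3 - 21.8503*a^2 - 18.5636*a + 16.3237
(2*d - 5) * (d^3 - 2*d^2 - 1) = 2*d^4 - 9*d^3 + 10*d^2 - 2*d + 5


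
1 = 1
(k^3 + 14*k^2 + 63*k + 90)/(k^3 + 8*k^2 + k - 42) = (k^2 + 11*k + 30)/(k^2 + 5*k - 14)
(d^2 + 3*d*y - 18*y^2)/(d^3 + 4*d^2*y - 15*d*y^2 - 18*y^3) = 1/(d + y)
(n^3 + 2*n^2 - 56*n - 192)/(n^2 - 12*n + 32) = (n^2 + 10*n + 24)/(n - 4)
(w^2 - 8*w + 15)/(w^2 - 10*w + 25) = (w - 3)/(w - 5)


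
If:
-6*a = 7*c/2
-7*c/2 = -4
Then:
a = -2/3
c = 8/7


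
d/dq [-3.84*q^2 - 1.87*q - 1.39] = -7.68*q - 1.87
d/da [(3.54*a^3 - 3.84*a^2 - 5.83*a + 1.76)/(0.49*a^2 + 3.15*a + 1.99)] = (1.7346*a^4 + 22.302*a^3 + 11.8945*a^2 - 17.008*a - 17.1457)/(0.2401*a^4 + 3.087*a^3 + 11.8727*a^2 + 12.537*a + 3.9601)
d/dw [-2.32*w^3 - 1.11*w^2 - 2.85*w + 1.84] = -6.96*w^2 - 2.22*w - 2.85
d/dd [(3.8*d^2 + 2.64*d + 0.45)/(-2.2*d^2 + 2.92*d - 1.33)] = (16.904*d^2 - 8.128*d - 4.8252)/(4.84*d^4 - 12.848*d^3 + 14.3784*d^2 - 7.7672*d + 1.7689)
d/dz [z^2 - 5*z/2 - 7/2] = 2*z - 5/2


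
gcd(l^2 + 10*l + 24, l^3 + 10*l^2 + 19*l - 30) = l + 6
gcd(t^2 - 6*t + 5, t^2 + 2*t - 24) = 1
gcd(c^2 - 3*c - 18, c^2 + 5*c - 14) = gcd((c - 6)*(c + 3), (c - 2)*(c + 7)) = 1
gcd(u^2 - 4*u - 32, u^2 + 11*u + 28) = u + 4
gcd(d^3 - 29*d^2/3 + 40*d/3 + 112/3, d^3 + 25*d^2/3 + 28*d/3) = d + 4/3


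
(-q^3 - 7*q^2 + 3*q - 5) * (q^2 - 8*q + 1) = -q^5 + q^4 + 58*q^3 - 36*q^2 + 43*q - 5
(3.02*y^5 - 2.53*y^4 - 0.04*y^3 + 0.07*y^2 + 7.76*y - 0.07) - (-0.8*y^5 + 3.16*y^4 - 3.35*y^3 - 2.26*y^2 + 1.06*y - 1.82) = 3.82*y^5 - 5.69*y^4 + 3.31*y^3 + 2.33*y^2 + 6.7*y + 1.75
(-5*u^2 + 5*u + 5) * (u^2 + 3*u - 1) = -5*u^4 - 10*u^3 + 25*u^2 + 10*u - 5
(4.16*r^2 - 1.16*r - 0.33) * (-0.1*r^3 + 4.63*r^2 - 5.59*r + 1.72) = -0.416*r^5 + 19.3768*r^4 - 28.5922*r^3 + 12.1117*r^2 - 0.1505*r - 0.5676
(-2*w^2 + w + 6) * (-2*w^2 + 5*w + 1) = 4*w^4 - 12*w^3 - 9*w^2 + 31*w + 6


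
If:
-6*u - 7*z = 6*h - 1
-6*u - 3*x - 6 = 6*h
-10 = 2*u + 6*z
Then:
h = 11*z/6 + 31/6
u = -3*z - 5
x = 7*z/3 - 7/3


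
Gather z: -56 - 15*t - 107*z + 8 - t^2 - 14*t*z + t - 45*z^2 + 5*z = -t^2 - 14*t - 45*z^2 + z*(-14*t - 102) - 48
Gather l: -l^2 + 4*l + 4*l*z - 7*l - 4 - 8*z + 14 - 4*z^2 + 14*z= -l^2 + l*(4*z - 3) - 4*z^2 + 6*z + 10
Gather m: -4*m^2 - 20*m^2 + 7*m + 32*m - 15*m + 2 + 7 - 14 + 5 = -24*m^2 + 24*m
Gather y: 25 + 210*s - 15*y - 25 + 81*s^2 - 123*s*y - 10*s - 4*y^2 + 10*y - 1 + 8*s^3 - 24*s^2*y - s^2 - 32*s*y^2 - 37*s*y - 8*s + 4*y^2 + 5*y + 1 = 8*s^3 + 80*s^2 - 32*s*y^2 + 192*s + y*(-24*s^2 - 160*s)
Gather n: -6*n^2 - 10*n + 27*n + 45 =-6*n^2 + 17*n + 45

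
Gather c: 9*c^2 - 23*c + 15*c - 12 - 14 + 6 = 9*c^2 - 8*c - 20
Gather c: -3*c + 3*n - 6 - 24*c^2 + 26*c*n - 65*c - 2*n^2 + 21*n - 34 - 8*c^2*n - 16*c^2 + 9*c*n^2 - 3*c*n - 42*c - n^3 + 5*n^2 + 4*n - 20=c^2*(-8*n - 40) + c*(9*n^2 + 23*n - 110) - n^3 + 3*n^2 + 28*n - 60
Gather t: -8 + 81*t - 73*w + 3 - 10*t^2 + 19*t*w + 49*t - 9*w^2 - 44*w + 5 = -10*t^2 + t*(19*w + 130) - 9*w^2 - 117*w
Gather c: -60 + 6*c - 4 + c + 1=7*c - 63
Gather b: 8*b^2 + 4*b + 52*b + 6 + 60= 8*b^2 + 56*b + 66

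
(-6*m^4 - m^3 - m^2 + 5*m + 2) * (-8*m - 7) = 48*m^5 + 50*m^4 + 15*m^3 - 33*m^2 - 51*m - 14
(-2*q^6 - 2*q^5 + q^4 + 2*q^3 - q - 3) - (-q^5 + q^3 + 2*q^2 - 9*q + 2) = -2*q^6 - q^5 + q^4 + q^3 - 2*q^2 + 8*q - 5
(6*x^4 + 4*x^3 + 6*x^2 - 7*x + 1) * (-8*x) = -48*x^5 - 32*x^4 - 48*x^3 + 56*x^2 - 8*x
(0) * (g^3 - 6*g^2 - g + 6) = 0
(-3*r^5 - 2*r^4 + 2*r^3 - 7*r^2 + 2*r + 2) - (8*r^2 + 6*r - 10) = -3*r^5 - 2*r^4 + 2*r^3 - 15*r^2 - 4*r + 12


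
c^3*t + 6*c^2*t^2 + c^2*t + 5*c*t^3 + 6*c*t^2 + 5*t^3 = (c + t)*(c + 5*t)*(c*t + t)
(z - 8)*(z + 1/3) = z^2 - 23*z/3 - 8/3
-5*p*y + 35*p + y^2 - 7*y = (-5*p + y)*(y - 7)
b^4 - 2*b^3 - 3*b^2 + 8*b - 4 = (b - 2)*(b - 1)^2*(b + 2)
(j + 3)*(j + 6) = j^2 + 9*j + 18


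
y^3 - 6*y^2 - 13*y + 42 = (y - 7)*(y - 2)*(y + 3)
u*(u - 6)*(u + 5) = u^3 - u^2 - 30*u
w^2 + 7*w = w*(w + 7)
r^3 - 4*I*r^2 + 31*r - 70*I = (r - 7*I)*(r - 2*I)*(r + 5*I)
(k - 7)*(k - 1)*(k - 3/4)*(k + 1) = k^4 - 31*k^3/4 + 17*k^2/4 + 31*k/4 - 21/4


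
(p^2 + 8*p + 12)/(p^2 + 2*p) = (p + 6)/p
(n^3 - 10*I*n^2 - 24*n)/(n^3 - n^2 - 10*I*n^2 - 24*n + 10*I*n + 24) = n/(n - 1)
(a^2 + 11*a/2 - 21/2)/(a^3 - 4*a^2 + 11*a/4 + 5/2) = 2*(2*a^2 + 11*a - 21)/(4*a^3 - 16*a^2 + 11*a + 10)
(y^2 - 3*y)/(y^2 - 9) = y/(y + 3)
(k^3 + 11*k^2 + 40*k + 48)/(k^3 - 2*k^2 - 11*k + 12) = (k^2 + 8*k + 16)/(k^2 - 5*k + 4)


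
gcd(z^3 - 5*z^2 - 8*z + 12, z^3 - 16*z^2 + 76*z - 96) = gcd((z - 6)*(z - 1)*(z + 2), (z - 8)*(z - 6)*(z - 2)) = z - 6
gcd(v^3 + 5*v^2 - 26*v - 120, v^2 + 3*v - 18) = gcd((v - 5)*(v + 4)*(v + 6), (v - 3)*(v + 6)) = v + 6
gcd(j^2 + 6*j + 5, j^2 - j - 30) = j + 5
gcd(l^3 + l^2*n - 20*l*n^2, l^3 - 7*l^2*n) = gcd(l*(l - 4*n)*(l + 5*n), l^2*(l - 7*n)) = l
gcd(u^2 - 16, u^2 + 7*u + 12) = u + 4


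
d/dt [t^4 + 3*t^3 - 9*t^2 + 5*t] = 4*t^3 + 9*t^2 - 18*t + 5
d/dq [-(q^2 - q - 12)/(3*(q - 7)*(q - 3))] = (3*q^2 - 22*q + 47)/(q^4 - 20*q^3 + 142*q^2 - 420*q + 441)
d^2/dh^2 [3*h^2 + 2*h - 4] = 6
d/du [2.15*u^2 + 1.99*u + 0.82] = 4.3*u + 1.99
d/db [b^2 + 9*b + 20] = 2*b + 9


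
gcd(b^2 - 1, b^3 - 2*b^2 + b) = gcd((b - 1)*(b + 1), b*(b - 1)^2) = b - 1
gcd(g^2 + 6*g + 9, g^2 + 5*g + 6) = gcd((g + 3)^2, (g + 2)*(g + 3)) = g + 3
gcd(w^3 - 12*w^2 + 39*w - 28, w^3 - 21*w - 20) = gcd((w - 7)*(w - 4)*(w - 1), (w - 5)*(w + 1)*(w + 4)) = 1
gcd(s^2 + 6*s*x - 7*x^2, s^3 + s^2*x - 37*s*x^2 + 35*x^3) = -s^2 - 6*s*x + 7*x^2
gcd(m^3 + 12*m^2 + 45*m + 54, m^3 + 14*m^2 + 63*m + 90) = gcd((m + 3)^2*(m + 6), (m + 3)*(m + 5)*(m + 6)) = m^2 + 9*m + 18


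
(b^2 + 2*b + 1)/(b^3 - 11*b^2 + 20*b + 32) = (b + 1)/(b^2 - 12*b + 32)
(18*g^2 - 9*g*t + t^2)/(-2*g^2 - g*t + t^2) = (-18*g^2 + 9*g*t - t^2)/(2*g^2 + g*t - t^2)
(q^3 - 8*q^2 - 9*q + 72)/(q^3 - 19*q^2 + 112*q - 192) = (q + 3)/(q - 8)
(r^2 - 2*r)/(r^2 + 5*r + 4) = r*(r - 2)/(r^2 + 5*r + 4)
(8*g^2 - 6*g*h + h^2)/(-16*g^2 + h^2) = (-2*g + h)/(4*g + h)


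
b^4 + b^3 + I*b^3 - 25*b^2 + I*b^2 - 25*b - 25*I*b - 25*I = (b - 5)*(b + 1)*(b + 5)*(b + I)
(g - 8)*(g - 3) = g^2 - 11*g + 24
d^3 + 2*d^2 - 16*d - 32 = (d - 4)*(d + 2)*(d + 4)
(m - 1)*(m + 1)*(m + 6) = m^3 + 6*m^2 - m - 6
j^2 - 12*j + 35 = (j - 7)*(j - 5)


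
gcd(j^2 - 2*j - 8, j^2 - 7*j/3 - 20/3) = j - 4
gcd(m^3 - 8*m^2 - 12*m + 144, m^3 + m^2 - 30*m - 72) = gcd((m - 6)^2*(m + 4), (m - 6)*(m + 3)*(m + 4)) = m^2 - 2*m - 24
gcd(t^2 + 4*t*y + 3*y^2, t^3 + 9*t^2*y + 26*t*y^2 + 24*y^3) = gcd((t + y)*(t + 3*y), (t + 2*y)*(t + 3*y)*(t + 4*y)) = t + 3*y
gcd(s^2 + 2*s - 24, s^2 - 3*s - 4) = s - 4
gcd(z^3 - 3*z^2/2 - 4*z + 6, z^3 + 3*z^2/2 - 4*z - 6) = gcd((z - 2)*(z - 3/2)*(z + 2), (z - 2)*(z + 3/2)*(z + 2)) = z^2 - 4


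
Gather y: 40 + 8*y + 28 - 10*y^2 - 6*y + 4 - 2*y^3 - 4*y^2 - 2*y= -2*y^3 - 14*y^2 + 72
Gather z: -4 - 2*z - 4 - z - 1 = -3*z - 9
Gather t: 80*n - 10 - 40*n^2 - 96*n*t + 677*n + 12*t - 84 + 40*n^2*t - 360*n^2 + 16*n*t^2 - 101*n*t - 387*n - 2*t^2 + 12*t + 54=-400*n^2 + 370*n + t^2*(16*n - 2) + t*(40*n^2 - 197*n + 24) - 40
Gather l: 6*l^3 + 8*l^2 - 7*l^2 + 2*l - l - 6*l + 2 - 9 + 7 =6*l^3 + l^2 - 5*l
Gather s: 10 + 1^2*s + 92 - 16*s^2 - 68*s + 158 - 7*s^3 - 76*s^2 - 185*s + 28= -7*s^3 - 92*s^2 - 252*s + 288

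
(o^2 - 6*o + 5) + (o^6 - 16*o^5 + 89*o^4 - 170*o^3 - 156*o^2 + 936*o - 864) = o^6 - 16*o^5 + 89*o^4 - 170*o^3 - 155*o^2 + 930*o - 859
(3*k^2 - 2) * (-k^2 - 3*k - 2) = -3*k^4 - 9*k^3 - 4*k^2 + 6*k + 4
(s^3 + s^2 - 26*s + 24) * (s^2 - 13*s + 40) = s^5 - 12*s^4 + s^3 + 402*s^2 - 1352*s + 960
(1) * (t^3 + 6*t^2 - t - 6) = t^3 + 6*t^2 - t - 6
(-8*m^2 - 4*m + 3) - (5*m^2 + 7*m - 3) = -13*m^2 - 11*m + 6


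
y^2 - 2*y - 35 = (y - 7)*(y + 5)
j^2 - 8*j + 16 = (j - 4)^2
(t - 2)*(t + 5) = t^2 + 3*t - 10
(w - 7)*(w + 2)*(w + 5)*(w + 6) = w^4 + 6*w^3 - 39*w^2 - 304*w - 420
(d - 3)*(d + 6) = d^2 + 3*d - 18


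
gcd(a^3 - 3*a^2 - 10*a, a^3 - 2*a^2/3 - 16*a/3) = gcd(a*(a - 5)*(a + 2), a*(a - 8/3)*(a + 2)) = a^2 + 2*a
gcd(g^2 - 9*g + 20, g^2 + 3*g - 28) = g - 4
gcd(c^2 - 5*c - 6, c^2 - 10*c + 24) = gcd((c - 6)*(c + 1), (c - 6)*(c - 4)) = c - 6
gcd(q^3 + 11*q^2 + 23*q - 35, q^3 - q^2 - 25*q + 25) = q^2 + 4*q - 5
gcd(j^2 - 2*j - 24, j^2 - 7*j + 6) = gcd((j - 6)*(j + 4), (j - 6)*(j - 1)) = j - 6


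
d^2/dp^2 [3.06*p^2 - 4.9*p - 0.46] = 6.12000000000000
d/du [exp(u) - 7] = exp(u)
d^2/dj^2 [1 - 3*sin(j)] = 3*sin(j)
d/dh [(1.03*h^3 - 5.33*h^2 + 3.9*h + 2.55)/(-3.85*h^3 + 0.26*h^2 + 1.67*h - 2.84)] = (1.77635683940025e-15*h^5 - 20.2527*h^4 + 33.4702*h^3 + 10.7618*h^2 + 28.9484*h - 15.3345)/(14.8225*h^6 - 2.002*h^5 - 12.7914*h^4 + 22.7364*h^3 + 1.3121*h^2 - 9.4856*h + 8.0656)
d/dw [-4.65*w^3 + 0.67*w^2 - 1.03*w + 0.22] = -13.95*w^2 + 1.34*w - 1.03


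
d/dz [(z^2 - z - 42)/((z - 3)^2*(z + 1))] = (-z^3 - z^2 + 121*z - 39)/(z^5 - 7*z^4 + 10*z^3 + 18*z^2 - 27*z - 27)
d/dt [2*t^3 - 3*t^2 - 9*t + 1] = 6*t^2 - 6*t - 9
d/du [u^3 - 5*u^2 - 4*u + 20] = 3*u^2 - 10*u - 4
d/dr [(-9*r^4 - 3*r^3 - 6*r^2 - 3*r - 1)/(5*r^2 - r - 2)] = (-90*r^5 + 12*r^4 + 78*r^3 + 39*r^2 + 34*r + 5)/(25*r^4 - 10*r^3 - 19*r^2 + 4*r + 4)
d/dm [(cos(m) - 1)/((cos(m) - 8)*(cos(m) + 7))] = (cos(m)^2 - 2*cos(m) + 57)*sin(m)/((cos(m) - 8)^2*(cos(m) + 7)^2)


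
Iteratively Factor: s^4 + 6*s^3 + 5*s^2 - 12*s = (s + 3)*(s^3 + 3*s^2 - 4*s) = s*(s + 3)*(s^2 + 3*s - 4) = s*(s - 1)*(s + 3)*(s + 4)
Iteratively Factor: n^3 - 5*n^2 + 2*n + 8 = (n - 2)*(n^2 - 3*n - 4) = (n - 4)*(n - 2)*(n + 1)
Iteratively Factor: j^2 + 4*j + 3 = (j + 1)*(j + 3)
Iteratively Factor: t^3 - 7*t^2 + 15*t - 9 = (t - 3)*(t^2 - 4*t + 3) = (t - 3)*(t - 1)*(t - 3)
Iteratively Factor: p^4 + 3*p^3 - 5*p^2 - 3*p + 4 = (p - 1)*(p^3 + 4*p^2 - p - 4) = (p - 1)*(p + 4)*(p^2 - 1) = (p - 1)*(p + 1)*(p + 4)*(p - 1)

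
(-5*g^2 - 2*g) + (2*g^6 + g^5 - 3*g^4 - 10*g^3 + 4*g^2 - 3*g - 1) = 2*g^6 + g^5 - 3*g^4 - 10*g^3 - g^2 - 5*g - 1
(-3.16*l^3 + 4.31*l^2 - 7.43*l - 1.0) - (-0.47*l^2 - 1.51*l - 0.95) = -3.16*l^3 + 4.78*l^2 - 5.92*l - 0.05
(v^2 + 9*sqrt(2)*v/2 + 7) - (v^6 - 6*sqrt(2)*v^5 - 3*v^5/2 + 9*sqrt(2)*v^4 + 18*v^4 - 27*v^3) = -v^6 + 3*v^5/2 + 6*sqrt(2)*v^5 - 18*v^4 - 9*sqrt(2)*v^4 + 27*v^3 + v^2 + 9*sqrt(2)*v/2 + 7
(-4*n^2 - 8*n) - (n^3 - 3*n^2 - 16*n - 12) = -n^3 - n^2 + 8*n + 12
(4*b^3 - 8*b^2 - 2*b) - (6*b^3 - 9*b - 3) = -2*b^3 - 8*b^2 + 7*b + 3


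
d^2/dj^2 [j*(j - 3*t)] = 2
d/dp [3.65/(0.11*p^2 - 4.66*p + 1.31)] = (17.009 - 0.803*p)/(0.11*p^2 - 4.66*p + 1.31)^2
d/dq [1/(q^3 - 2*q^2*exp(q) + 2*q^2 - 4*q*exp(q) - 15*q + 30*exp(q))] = (2*q^2*exp(q) - 3*q^2 + 8*q*exp(q) - 4*q - 26*exp(q) + 15)/(q^3 - 2*q^2*exp(q) + 2*q^2 - 4*q*exp(q) - 15*q + 30*exp(q))^2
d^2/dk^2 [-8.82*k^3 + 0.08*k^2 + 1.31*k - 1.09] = 0.16 - 52.92*k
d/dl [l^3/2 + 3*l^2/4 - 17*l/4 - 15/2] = 3*l^2/2 + 3*l/2 - 17/4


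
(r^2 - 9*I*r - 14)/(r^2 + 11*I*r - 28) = (r^2 - 9*I*r - 14)/(r^2 + 11*I*r - 28)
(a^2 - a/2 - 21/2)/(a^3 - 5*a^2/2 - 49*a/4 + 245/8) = 4*(a + 3)/(4*a^2 + 4*a - 35)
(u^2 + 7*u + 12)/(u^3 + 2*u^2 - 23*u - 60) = 1/(u - 5)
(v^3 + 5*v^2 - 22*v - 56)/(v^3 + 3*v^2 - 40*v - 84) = (v - 4)/(v - 6)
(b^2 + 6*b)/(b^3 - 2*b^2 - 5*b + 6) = b*(b + 6)/(b^3 - 2*b^2 - 5*b + 6)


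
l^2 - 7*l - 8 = (l - 8)*(l + 1)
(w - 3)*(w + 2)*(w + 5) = w^3 + 4*w^2 - 11*w - 30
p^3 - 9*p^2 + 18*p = p*(p - 6)*(p - 3)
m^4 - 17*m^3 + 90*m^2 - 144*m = m*(m - 8)*(m - 6)*(m - 3)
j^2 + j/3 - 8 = (j - 8/3)*(j + 3)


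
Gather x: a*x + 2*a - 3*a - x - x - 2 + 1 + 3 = -a + x*(a - 2) + 2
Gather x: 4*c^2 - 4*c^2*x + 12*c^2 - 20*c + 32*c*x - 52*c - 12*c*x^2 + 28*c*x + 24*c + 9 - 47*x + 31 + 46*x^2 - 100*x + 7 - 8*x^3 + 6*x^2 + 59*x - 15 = 16*c^2 - 48*c - 8*x^3 + x^2*(52 - 12*c) + x*(-4*c^2 + 60*c - 88) + 32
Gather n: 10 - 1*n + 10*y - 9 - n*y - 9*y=n*(-y - 1) + y + 1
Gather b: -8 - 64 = -72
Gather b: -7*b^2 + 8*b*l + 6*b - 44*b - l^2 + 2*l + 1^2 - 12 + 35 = -7*b^2 + b*(8*l - 38) - l^2 + 2*l + 24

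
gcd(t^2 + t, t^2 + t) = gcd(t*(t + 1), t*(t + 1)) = t^2 + t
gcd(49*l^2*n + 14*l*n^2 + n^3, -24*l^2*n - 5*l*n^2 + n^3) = n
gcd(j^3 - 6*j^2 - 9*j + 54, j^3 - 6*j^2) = j - 6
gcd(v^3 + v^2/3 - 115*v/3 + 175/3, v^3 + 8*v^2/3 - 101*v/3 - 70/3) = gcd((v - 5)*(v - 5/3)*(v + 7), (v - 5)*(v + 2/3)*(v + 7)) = v^2 + 2*v - 35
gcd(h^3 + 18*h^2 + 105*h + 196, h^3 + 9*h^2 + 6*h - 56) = h^2 + 11*h + 28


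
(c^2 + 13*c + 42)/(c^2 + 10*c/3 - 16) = 3*(c + 7)/(3*c - 8)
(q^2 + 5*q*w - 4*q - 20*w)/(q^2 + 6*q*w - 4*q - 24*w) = (q + 5*w)/(q + 6*w)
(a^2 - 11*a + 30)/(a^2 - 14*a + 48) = (a - 5)/(a - 8)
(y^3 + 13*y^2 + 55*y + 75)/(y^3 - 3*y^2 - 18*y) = (y^2 + 10*y + 25)/(y*(y - 6))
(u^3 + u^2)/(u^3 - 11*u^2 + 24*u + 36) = u^2/(u^2 - 12*u + 36)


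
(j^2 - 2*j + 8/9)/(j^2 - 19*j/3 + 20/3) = (j - 2/3)/(j - 5)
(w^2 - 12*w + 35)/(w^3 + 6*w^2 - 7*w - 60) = (w^2 - 12*w + 35)/(w^3 + 6*w^2 - 7*w - 60)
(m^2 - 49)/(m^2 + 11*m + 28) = (m - 7)/(m + 4)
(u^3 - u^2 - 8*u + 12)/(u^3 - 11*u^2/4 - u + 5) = 4*(u + 3)/(4*u + 5)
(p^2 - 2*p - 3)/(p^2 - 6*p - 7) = (p - 3)/(p - 7)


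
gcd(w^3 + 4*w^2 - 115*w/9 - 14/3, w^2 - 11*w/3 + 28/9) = w - 7/3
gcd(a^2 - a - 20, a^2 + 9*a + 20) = a + 4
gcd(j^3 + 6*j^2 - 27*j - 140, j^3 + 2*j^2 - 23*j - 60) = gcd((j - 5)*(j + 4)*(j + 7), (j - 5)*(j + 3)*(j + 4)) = j^2 - j - 20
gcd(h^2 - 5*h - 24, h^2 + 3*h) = h + 3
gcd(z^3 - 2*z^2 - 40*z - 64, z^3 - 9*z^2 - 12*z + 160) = z^2 - 4*z - 32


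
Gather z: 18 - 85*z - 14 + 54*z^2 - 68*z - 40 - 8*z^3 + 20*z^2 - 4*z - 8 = -8*z^3 + 74*z^2 - 157*z - 44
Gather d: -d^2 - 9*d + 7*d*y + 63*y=-d^2 + d*(7*y - 9) + 63*y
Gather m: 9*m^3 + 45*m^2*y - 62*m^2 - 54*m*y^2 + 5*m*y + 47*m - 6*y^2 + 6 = 9*m^3 + m^2*(45*y - 62) + m*(-54*y^2 + 5*y + 47) - 6*y^2 + 6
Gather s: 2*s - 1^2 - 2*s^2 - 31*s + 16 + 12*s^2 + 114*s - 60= 10*s^2 + 85*s - 45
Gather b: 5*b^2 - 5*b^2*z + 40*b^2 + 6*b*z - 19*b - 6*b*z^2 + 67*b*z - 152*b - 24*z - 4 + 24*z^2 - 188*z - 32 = b^2*(45 - 5*z) + b*(-6*z^2 + 73*z - 171) + 24*z^2 - 212*z - 36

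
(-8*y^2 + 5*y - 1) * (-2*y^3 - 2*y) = 16*y^5 - 10*y^4 + 18*y^3 - 10*y^2 + 2*y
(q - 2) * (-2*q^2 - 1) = -2*q^3 + 4*q^2 - q + 2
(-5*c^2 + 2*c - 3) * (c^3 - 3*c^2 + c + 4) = -5*c^5 + 17*c^4 - 14*c^3 - 9*c^2 + 5*c - 12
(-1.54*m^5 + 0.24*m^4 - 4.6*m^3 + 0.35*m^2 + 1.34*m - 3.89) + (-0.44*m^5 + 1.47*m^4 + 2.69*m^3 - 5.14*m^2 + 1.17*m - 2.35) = -1.98*m^5 + 1.71*m^4 - 1.91*m^3 - 4.79*m^2 + 2.51*m - 6.24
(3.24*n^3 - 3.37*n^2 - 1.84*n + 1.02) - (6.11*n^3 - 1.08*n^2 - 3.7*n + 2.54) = -2.87*n^3 - 2.29*n^2 + 1.86*n - 1.52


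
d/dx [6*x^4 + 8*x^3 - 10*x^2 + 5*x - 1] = 24*x^3 + 24*x^2 - 20*x + 5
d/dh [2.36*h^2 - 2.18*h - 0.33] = 4.72*h - 2.18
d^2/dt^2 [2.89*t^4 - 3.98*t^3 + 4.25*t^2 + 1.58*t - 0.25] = 34.68*t^2 - 23.88*t + 8.5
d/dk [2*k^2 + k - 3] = 4*k + 1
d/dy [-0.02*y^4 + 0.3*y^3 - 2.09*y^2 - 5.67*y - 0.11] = -0.08*y^3 + 0.9*y^2 - 4.18*y - 5.67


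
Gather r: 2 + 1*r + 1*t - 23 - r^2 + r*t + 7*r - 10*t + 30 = -r^2 + r*(t + 8) - 9*t + 9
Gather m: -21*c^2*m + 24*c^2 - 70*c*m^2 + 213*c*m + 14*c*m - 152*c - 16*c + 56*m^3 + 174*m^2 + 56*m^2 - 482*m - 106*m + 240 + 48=24*c^2 - 168*c + 56*m^3 + m^2*(230 - 70*c) + m*(-21*c^2 + 227*c - 588) + 288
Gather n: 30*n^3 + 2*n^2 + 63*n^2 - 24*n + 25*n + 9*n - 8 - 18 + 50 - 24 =30*n^3 + 65*n^2 + 10*n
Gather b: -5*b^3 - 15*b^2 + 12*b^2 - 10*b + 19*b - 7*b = -5*b^3 - 3*b^2 + 2*b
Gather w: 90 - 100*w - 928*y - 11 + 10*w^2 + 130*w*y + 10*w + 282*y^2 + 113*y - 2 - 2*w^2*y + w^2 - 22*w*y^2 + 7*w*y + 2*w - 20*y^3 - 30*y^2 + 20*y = w^2*(11 - 2*y) + w*(-22*y^2 + 137*y - 88) - 20*y^3 + 252*y^2 - 795*y + 77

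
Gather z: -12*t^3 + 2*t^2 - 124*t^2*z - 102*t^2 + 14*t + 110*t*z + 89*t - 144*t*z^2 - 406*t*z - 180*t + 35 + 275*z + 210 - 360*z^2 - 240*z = -12*t^3 - 100*t^2 - 77*t + z^2*(-144*t - 360) + z*(-124*t^2 - 296*t + 35) + 245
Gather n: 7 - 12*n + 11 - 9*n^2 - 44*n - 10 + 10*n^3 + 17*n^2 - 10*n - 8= 10*n^3 + 8*n^2 - 66*n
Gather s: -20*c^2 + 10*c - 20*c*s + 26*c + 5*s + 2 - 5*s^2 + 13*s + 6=-20*c^2 + 36*c - 5*s^2 + s*(18 - 20*c) + 8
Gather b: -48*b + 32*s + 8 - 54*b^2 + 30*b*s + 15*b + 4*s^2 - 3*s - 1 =-54*b^2 + b*(30*s - 33) + 4*s^2 + 29*s + 7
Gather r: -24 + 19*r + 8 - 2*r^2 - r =-2*r^2 + 18*r - 16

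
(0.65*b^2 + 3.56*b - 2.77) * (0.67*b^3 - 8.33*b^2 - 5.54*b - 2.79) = 0.4355*b^5 - 3.0293*b^4 - 35.1117*b^3 + 1.5382*b^2 + 5.4134*b + 7.7283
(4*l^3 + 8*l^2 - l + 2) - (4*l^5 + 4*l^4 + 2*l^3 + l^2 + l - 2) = -4*l^5 - 4*l^4 + 2*l^3 + 7*l^2 - 2*l + 4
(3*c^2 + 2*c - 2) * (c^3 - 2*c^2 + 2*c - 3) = 3*c^5 - 4*c^4 - c^2 - 10*c + 6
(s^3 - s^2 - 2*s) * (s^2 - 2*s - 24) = s^5 - 3*s^4 - 24*s^3 + 28*s^2 + 48*s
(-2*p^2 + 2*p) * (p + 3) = -2*p^3 - 4*p^2 + 6*p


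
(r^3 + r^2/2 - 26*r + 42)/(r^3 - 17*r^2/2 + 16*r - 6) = (2*r^2 + 5*r - 42)/(2*r^2 - 13*r + 6)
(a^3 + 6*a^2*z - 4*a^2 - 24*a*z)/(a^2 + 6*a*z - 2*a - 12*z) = a*(a - 4)/(a - 2)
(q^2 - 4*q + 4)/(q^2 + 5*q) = (q^2 - 4*q + 4)/(q*(q + 5))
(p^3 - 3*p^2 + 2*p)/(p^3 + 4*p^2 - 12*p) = (p - 1)/(p + 6)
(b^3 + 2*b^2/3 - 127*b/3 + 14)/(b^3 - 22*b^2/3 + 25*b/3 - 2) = (b + 7)/(b - 1)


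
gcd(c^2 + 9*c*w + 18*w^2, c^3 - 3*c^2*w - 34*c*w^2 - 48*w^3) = c + 3*w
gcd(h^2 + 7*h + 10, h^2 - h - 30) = h + 5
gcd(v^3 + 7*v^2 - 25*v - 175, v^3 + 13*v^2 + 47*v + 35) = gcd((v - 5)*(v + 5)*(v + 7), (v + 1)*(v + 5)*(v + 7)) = v^2 + 12*v + 35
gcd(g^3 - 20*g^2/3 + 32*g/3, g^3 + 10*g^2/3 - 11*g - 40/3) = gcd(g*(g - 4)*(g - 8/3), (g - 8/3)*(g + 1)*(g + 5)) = g - 8/3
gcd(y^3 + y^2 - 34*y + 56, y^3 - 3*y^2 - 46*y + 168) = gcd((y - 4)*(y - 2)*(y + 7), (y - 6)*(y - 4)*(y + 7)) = y^2 + 3*y - 28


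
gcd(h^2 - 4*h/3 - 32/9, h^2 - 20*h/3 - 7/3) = 1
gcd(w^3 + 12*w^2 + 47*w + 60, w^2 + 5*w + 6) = w + 3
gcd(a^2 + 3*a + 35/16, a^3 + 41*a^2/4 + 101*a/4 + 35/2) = a + 5/4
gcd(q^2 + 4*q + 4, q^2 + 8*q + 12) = q + 2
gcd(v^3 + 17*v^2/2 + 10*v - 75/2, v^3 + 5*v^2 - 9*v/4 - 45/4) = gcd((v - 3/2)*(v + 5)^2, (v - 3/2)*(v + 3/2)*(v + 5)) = v^2 + 7*v/2 - 15/2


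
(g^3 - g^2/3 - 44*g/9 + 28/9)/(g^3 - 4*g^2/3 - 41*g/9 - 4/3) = (-9*g^3 + 3*g^2 + 44*g - 28)/(-9*g^3 + 12*g^2 + 41*g + 12)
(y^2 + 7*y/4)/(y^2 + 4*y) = (y + 7/4)/(y + 4)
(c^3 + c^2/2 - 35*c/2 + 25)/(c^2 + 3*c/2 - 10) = (c^2 + 3*c - 10)/(c + 4)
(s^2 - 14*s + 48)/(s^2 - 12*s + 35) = (s^2 - 14*s + 48)/(s^2 - 12*s + 35)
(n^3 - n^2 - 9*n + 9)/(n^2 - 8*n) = (n^3 - n^2 - 9*n + 9)/(n*(n - 8))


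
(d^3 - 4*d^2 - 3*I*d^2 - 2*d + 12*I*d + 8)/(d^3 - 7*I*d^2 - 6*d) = (d^2 - 2*d*(2 + I) + 8*I)/(d*(d - 6*I))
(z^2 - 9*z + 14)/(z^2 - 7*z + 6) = (z^2 - 9*z + 14)/(z^2 - 7*z + 6)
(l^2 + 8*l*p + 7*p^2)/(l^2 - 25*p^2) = (l^2 + 8*l*p + 7*p^2)/(l^2 - 25*p^2)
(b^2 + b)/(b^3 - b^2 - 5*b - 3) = b/(b^2 - 2*b - 3)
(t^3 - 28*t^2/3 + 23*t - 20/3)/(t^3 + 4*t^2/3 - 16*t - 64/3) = (3*t^2 - 16*t + 5)/(3*t^2 + 16*t + 16)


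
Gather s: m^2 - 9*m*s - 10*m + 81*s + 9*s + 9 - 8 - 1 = m^2 - 10*m + s*(90 - 9*m)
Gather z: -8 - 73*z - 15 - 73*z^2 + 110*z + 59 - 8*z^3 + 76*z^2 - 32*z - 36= -8*z^3 + 3*z^2 + 5*z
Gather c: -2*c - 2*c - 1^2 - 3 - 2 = -4*c - 6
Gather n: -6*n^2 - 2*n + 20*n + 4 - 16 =-6*n^2 + 18*n - 12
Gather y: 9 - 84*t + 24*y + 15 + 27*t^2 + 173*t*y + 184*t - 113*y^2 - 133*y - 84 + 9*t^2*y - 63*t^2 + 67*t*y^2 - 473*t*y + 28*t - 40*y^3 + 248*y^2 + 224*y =-36*t^2 + 128*t - 40*y^3 + y^2*(67*t + 135) + y*(9*t^2 - 300*t + 115) - 60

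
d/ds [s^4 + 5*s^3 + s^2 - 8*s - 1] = 4*s^3 + 15*s^2 + 2*s - 8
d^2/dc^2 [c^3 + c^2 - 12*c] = 6*c + 2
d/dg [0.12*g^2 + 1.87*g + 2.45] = 0.24*g + 1.87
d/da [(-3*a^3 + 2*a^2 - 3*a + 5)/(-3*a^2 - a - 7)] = (9*a^4 + 6*a^3 + 52*a^2 + 2*a + 26)/(9*a^4 + 6*a^3 + 43*a^2 + 14*a + 49)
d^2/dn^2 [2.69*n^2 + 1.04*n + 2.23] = 5.38000000000000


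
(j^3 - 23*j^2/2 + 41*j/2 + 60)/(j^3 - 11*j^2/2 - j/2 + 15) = (j - 8)/(j - 2)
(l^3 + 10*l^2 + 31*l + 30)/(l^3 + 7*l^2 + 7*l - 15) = (l + 2)/(l - 1)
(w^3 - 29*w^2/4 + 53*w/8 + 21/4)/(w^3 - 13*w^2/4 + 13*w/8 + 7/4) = (w - 6)/(w - 2)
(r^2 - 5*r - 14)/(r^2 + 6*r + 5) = (r^2 - 5*r - 14)/(r^2 + 6*r + 5)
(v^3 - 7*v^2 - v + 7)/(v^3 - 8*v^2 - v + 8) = (v - 7)/(v - 8)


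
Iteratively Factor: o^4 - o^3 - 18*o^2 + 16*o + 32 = (o - 4)*(o^3 + 3*o^2 - 6*o - 8) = (o - 4)*(o + 1)*(o^2 + 2*o - 8) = (o - 4)*(o + 1)*(o + 4)*(o - 2)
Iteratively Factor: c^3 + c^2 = (c)*(c^2 + c) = c^2*(c + 1)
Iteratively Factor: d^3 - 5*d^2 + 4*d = (d - 4)*(d^2 - d) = (d - 4)*(d - 1)*(d)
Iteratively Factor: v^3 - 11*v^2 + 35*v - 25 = (v - 1)*(v^2 - 10*v + 25) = (v - 5)*(v - 1)*(v - 5)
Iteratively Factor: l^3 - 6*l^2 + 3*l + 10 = (l + 1)*(l^2 - 7*l + 10) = (l - 2)*(l + 1)*(l - 5)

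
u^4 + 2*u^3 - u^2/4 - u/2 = u*(u - 1/2)*(u + 1/2)*(u + 2)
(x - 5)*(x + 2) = x^2 - 3*x - 10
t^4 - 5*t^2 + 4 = (t - 2)*(t - 1)*(t + 1)*(t + 2)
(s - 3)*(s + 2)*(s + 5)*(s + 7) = s^4 + 11*s^3 + 17*s^2 - 107*s - 210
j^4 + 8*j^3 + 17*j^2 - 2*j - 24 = (j - 1)*(j + 2)*(j + 3)*(j + 4)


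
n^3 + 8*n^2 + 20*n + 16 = (n + 2)^2*(n + 4)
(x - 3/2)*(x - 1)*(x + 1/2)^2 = x^4 - 3*x^3/2 - 3*x^2/4 + 7*x/8 + 3/8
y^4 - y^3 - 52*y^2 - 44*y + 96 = (y - 8)*(y - 1)*(y + 2)*(y + 6)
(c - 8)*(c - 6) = c^2 - 14*c + 48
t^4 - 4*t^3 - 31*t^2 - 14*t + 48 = (t - 8)*(t - 1)*(t + 2)*(t + 3)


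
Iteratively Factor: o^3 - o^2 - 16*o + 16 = (o + 4)*(o^2 - 5*o + 4) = (o - 4)*(o + 4)*(o - 1)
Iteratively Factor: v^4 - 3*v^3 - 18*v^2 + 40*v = (v - 5)*(v^3 + 2*v^2 - 8*v) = v*(v - 5)*(v^2 + 2*v - 8) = v*(v - 5)*(v + 4)*(v - 2)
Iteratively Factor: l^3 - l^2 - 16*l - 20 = (l + 2)*(l^2 - 3*l - 10) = (l - 5)*(l + 2)*(l + 2)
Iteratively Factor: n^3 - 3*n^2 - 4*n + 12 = (n + 2)*(n^2 - 5*n + 6) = (n - 2)*(n + 2)*(n - 3)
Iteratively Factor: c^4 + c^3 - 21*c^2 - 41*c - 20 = (c + 1)*(c^3 - 21*c - 20) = (c + 1)*(c + 4)*(c^2 - 4*c - 5) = (c + 1)^2*(c + 4)*(c - 5)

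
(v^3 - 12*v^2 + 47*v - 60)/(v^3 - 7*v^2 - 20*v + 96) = (v^2 - 9*v + 20)/(v^2 - 4*v - 32)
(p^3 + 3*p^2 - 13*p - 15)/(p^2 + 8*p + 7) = (p^2 + 2*p - 15)/(p + 7)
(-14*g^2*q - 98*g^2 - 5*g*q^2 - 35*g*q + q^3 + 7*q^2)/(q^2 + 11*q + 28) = (-14*g^2 - 5*g*q + q^2)/(q + 4)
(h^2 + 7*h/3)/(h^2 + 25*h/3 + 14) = h/(h + 6)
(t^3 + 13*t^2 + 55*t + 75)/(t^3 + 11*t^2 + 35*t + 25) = (t + 3)/(t + 1)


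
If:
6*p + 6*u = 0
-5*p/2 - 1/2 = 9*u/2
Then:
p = 1/4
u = -1/4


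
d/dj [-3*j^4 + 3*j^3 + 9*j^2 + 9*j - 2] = -12*j^3 + 9*j^2 + 18*j + 9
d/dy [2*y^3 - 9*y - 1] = 6*y^2 - 9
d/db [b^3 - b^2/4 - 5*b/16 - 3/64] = 3*b^2 - b/2 - 5/16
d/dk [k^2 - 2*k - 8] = 2*k - 2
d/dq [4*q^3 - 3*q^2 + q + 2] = 12*q^2 - 6*q + 1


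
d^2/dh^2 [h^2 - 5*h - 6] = 2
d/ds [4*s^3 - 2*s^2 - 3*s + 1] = 12*s^2 - 4*s - 3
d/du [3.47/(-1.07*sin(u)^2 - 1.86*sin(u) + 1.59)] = (7.4258*sin(u) + 6.4542)*cos(u)/(1.07*sin(u)^2 + 1.86*sin(u) - 1.59)^2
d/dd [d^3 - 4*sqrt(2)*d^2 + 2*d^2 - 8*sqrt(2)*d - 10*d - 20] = 3*d^2 - 8*sqrt(2)*d + 4*d - 8*sqrt(2) - 10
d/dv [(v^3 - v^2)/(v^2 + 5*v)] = (v^2 + 10*v - 5)/(v^2 + 10*v + 25)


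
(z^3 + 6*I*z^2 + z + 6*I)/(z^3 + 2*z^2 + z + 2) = (z + 6*I)/(z + 2)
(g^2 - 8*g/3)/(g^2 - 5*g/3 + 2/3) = g*(3*g - 8)/(3*g^2 - 5*g + 2)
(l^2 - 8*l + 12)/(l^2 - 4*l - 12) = (l - 2)/(l + 2)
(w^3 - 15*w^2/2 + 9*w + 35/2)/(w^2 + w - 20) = (w^3 - 15*w^2/2 + 9*w + 35/2)/(w^2 + w - 20)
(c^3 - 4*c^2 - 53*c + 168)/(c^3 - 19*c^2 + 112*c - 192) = (c + 7)/(c - 8)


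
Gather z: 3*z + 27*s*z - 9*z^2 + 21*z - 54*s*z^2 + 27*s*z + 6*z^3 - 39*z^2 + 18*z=6*z^3 + z^2*(-54*s - 48) + z*(54*s + 42)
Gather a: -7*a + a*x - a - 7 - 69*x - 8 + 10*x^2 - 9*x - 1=a*(x - 8) + 10*x^2 - 78*x - 16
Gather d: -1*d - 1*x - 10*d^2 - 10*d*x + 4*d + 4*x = -10*d^2 + d*(3 - 10*x) + 3*x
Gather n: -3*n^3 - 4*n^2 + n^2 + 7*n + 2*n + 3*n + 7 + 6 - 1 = -3*n^3 - 3*n^2 + 12*n + 12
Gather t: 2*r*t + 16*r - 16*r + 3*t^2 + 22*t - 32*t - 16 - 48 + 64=3*t^2 + t*(2*r - 10)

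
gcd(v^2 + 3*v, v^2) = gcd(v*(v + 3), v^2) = v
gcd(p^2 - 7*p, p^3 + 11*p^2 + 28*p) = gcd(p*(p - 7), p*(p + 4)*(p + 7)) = p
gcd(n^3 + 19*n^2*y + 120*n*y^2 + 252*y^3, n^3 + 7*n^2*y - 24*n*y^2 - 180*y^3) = n^2 + 12*n*y + 36*y^2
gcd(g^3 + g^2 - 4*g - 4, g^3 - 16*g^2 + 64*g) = 1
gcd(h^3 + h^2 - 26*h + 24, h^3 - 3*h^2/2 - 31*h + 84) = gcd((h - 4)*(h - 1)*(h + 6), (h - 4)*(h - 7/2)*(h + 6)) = h^2 + 2*h - 24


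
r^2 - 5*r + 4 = (r - 4)*(r - 1)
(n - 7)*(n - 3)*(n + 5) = n^3 - 5*n^2 - 29*n + 105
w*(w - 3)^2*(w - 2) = w^4 - 8*w^3 + 21*w^2 - 18*w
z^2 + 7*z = z*(z + 7)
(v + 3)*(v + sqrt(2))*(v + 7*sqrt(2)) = v^3 + 3*v^2 + 8*sqrt(2)*v^2 + 14*v + 24*sqrt(2)*v + 42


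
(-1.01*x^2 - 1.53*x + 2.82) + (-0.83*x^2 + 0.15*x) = -1.84*x^2 - 1.38*x + 2.82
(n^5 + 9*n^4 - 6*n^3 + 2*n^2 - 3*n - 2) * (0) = 0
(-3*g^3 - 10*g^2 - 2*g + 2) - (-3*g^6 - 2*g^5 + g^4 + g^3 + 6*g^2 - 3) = 3*g^6 + 2*g^5 - g^4 - 4*g^3 - 16*g^2 - 2*g + 5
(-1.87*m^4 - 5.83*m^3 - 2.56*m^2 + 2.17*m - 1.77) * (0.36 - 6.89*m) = 12.8843*m^5 + 39.4955*m^4 + 15.5396*m^3 - 15.8729*m^2 + 12.9765*m - 0.6372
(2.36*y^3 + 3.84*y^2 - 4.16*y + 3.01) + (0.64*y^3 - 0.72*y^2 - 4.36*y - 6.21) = 3.0*y^3 + 3.12*y^2 - 8.52*y - 3.2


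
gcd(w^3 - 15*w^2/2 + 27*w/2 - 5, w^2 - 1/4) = w - 1/2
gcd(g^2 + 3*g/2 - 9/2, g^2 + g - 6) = g + 3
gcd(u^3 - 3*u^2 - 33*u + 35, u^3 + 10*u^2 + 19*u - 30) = u^2 + 4*u - 5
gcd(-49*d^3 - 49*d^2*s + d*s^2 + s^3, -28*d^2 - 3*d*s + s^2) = -7*d + s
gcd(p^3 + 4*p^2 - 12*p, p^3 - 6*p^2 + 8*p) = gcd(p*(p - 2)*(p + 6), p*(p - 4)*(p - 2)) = p^2 - 2*p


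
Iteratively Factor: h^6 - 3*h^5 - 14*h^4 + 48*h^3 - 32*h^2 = (h + 4)*(h^5 - 7*h^4 + 14*h^3 - 8*h^2) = (h - 4)*(h + 4)*(h^4 - 3*h^3 + 2*h^2) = h*(h - 4)*(h + 4)*(h^3 - 3*h^2 + 2*h) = h*(h - 4)*(h - 2)*(h + 4)*(h^2 - h) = h^2*(h - 4)*(h - 2)*(h + 4)*(h - 1)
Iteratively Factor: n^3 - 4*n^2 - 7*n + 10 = (n + 2)*(n^2 - 6*n + 5) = (n - 5)*(n + 2)*(n - 1)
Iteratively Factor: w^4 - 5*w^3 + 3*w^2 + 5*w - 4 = (w - 1)*(w^3 - 4*w^2 - w + 4) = (w - 1)*(w + 1)*(w^2 - 5*w + 4) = (w - 4)*(w - 1)*(w + 1)*(w - 1)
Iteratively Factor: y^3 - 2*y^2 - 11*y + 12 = (y + 3)*(y^2 - 5*y + 4) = (y - 4)*(y + 3)*(y - 1)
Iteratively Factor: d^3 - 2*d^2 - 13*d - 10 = (d - 5)*(d^2 + 3*d + 2) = (d - 5)*(d + 1)*(d + 2)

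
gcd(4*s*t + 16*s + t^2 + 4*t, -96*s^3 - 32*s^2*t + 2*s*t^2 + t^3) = 4*s + t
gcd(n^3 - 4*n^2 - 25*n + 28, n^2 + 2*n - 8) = n + 4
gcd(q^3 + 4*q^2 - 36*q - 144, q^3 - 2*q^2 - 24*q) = q^2 - 2*q - 24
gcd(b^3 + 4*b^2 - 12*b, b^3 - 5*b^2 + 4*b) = b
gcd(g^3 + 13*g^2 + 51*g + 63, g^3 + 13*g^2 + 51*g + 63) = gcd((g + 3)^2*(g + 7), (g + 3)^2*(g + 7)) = g^3 + 13*g^2 + 51*g + 63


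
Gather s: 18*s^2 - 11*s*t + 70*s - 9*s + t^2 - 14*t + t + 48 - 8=18*s^2 + s*(61 - 11*t) + t^2 - 13*t + 40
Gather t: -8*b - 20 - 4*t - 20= -8*b - 4*t - 40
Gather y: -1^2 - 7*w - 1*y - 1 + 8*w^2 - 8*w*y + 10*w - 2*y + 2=8*w^2 + 3*w + y*(-8*w - 3)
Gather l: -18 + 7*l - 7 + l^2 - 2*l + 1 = l^2 + 5*l - 24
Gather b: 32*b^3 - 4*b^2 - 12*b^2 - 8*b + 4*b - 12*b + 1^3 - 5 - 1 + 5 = 32*b^3 - 16*b^2 - 16*b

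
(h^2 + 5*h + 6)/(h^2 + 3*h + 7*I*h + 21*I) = (h + 2)/(h + 7*I)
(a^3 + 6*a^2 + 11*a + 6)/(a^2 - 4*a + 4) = (a^3 + 6*a^2 + 11*a + 6)/(a^2 - 4*a + 4)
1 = 1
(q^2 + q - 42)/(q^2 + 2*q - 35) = (q - 6)/(q - 5)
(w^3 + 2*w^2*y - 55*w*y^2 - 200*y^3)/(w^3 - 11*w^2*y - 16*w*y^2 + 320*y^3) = (-w - 5*y)/(-w + 8*y)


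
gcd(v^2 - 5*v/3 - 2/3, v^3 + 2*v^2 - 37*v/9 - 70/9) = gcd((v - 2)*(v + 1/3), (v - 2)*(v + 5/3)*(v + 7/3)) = v - 2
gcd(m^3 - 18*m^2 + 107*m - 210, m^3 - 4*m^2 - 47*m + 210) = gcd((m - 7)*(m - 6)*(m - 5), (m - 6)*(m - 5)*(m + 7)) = m^2 - 11*m + 30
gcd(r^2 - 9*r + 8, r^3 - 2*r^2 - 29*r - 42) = 1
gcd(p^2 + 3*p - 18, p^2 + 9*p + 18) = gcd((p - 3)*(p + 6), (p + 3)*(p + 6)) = p + 6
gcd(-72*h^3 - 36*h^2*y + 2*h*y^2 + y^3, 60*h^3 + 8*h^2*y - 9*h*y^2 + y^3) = -12*h^2 - 4*h*y + y^2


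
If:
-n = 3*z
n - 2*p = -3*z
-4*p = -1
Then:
No Solution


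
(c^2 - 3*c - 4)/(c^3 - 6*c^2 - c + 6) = (c - 4)/(c^2 - 7*c + 6)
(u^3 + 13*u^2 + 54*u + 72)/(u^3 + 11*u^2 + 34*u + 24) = (u + 3)/(u + 1)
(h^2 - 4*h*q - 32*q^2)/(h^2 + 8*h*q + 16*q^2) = (h - 8*q)/(h + 4*q)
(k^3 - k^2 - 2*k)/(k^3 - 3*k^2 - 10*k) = (-k^2 + k + 2)/(-k^2 + 3*k + 10)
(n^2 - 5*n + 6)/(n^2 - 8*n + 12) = (n - 3)/(n - 6)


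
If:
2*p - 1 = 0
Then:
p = 1/2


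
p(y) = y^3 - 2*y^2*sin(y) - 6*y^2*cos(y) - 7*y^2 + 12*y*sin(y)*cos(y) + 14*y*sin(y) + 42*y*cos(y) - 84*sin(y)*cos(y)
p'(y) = 6*y^2*sin(y) - 2*y^2*cos(y) + 3*y^2 - 12*y*sin(y)^2 - 46*y*sin(y) + 12*y*cos(y)^2 + 2*y*cos(y) - 14*y + 84*sin(y)^2 + 12*sin(y)*cos(y) + 14*sin(y) - 84*cos(y)^2 + 42*cos(y)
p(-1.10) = 21.12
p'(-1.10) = 24.29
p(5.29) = -23.99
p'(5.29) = 62.31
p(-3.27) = 97.07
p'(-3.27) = -27.55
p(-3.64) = 79.71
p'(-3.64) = 133.86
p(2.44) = -36.80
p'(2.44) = -98.41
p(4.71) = -72.59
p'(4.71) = 97.66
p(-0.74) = 24.36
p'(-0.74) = -7.89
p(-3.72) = 67.29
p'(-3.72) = 177.19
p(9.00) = 236.55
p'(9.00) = 256.72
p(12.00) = 453.43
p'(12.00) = -78.24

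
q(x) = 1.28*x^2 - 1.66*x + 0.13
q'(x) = 2.56*x - 1.66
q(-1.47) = 5.34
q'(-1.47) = -5.42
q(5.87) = 34.49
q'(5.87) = 13.37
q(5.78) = 33.30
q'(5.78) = 13.14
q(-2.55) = 12.69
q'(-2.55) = -8.19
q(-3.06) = 17.20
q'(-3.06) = -9.49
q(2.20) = 2.67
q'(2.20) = 3.97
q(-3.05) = 17.10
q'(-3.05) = -9.47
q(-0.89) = 2.62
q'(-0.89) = -3.94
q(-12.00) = 204.37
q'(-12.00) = -32.38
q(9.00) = 88.87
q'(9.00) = 21.38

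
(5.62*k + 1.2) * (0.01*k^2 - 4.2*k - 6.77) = 0.0562*k^3 - 23.592*k^2 - 43.0874*k - 8.124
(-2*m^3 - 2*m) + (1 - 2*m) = -2*m^3 - 4*m + 1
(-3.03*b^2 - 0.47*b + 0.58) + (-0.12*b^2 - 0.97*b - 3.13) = -3.15*b^2 - 1.44*b - 2.55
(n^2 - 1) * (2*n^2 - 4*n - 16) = 2*n^4 - 4*n^3 - 18*n^2 + 4*n + 16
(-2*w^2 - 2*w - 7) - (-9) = -2*w^2 - 2*w + 2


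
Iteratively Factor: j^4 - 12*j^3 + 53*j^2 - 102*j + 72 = (j - 2)*(j^3 - 10*j^2 + 33*j - 36) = (j - 3)*(j - 2)*(j^2 - 7*j + 12) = (j - 4)*(j - 3)*(j - 2)*(j - 3)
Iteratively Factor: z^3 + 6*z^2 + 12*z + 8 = (z + 2)*(z^2 + 4*z + 4) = (z + 2)^2*(z + 2)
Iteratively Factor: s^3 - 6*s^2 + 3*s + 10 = (s + 1)*(s^2 - 7*s + 10) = (s - 5)*(s + 1)*(s - 2)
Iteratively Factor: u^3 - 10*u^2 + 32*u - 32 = (u - 2)*(u^2 - 8*u + 16) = (u - 4)*(u - 2)*(u - 4)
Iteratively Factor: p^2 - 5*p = (p - 5)*(p)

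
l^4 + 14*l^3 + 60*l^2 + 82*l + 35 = (l + 1)^2*(l + 5)*(l + 7)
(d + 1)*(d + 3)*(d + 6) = d^3 + 10*d^2 + 27*d + 18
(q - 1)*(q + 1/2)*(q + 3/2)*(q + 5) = q^4 + 6*q^3 + 15*q^2/4 - 7*q - 15/4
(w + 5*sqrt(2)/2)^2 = w^2 + 5*sqrt(2)*w + 25/2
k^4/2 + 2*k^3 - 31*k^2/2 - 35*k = k*(k/2 + 1)*(k - 5)*(k + 7)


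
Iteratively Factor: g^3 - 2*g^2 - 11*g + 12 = (g + 3)*(g^2 - 5*g + 4) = (g - 4)*(g + 3)*(g - 1)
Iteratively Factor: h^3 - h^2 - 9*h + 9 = (h - 1)*(h^2 - 9) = (h - 3)*(h - 1)*(h + 3)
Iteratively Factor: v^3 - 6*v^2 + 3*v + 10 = (v - 5)*(v^2 - v - 2) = (v - 5)*(v + 1)*(v - 2)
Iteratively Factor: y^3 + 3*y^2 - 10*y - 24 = (y + 2)*(y^2 + y - 12) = (y - 3)*(y + 2)*(y + 4)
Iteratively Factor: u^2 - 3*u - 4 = (u - 4)*(u + 1)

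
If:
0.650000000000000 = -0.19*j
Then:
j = -3.42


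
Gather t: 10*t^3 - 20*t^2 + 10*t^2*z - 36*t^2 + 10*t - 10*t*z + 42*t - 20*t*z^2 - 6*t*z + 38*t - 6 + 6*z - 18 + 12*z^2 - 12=10*t^3 + t^2*(10*z - 56) + t*(-20*z^2 - 16*z + 90) + 12*z^2 + 6*z - 36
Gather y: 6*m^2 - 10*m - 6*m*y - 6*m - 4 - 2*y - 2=6*m^2 - 16*m + y*(-6*m - 2) - 6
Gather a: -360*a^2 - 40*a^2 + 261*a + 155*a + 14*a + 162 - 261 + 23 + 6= -400*a^2 + 430*a - 70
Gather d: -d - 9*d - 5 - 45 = -10*d - 50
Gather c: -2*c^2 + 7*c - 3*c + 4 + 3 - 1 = -2*c^2 + 4*c + 6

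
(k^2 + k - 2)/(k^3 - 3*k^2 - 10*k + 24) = (k^2 + k - 2)/(k^3 - 3*k^2 - 10*k + 24)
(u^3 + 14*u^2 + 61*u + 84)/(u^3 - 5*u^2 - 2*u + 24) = (u^3 + 14*u^2 + 61*u + 84)/(u^3 - 5*u^2 - 2*u + 24)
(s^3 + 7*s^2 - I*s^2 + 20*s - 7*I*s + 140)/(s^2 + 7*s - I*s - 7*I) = (s^2 - I*s + 20)/(s - I)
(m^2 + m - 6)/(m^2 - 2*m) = (m + 3)/m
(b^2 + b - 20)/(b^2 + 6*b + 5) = (b - 4)/(b + 1)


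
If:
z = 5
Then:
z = 5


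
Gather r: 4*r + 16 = 4*r + 16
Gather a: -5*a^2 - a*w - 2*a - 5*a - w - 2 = -5*a^2 + a*(-w - 7) - w - 2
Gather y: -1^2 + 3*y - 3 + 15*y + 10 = 18*y + 6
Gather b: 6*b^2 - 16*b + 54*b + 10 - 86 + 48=6*b^2 + 38*b - 28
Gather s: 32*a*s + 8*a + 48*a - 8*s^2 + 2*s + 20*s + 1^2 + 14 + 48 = 56*a - 8*s^2 + s*(32*a + 22) + 63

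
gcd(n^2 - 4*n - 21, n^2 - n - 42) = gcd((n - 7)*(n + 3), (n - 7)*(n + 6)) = n - 7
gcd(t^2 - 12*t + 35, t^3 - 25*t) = t - 5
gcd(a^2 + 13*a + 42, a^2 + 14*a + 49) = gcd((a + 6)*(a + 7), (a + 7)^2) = a + 7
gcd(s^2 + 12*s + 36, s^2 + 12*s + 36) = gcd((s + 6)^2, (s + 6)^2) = s^2 + 12*s + 36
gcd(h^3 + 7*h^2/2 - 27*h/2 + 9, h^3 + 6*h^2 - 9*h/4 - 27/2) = h^2 + 9*h/2 - 9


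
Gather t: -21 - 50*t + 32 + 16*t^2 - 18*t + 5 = 16*t^2 - 68*t + 16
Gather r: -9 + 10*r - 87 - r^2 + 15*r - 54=-r^2 + 25*r - 150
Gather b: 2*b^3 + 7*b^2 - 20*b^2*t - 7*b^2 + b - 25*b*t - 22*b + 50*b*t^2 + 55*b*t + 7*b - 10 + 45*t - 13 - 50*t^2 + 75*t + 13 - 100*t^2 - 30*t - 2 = 2*b^3 - 20*b^2*t + b*(50*t^2 + 30*t - 14) - 150*t^2 + 90*t - 12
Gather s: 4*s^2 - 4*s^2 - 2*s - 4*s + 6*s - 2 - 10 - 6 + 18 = 0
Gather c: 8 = 8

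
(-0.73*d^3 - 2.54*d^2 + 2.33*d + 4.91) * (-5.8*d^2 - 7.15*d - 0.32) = 4.234*d^5 + 19.9515*d^4 + 4.8806*d^3 - 44.3247*d^2 - 35.8521*d - 1.5712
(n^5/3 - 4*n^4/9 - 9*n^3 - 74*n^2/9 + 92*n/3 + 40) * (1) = n^5/3 - 4*n^4/9 - 9*n^3 - 74*n^2/9 + 92*n/3 + 40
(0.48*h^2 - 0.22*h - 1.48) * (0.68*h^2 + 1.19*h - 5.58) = 0.3264*h^4 + 0.4216*h^3 - 3.9466*h^2 - 0.5336*h + 8.2584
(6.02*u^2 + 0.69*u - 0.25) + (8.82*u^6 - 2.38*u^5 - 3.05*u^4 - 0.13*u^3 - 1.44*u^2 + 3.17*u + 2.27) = 8.82*u^6 - 2.38*u^5 - 3.05*u^4 - 0.13*u^3 + 4.58*u^2 + 3.86*u + 2.02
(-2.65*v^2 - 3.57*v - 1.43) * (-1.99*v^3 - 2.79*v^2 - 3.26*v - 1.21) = 5.2735*v^5 + 14.4978*v^4 + 21.445*v^3 + 18.8344*v^2 + 8.9815*v + 1.7303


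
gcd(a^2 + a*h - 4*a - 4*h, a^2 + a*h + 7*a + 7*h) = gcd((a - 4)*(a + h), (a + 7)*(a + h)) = a + h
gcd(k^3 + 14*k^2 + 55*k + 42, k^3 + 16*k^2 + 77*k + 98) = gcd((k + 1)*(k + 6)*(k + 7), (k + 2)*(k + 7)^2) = k + 7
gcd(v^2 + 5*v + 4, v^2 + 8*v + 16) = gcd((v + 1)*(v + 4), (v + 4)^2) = v + 4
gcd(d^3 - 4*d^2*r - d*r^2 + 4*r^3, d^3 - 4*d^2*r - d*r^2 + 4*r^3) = d^3 - 4*d^2*r - d*r^2 + 4*r^3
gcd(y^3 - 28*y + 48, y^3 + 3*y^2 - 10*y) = y - 2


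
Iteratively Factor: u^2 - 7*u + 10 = (u - 5)*(u - 2)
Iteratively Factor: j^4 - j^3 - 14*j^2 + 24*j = (j + 4)*(j^3 - 5*j^2 + 6*j) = (j - 3)*(j + 4)*(j^2 - 2*j) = j*(j - 3)*(j + 4)*(j - 2)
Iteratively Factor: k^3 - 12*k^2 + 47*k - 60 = (k - 3)*(k^2 - 9*k + 20) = (k - 4)*(k - 3)*(k - 5)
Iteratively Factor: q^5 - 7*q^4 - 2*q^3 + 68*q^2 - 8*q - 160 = (q + 2)*(q^4 - 9*q^3 + 16*q^2 + 36*q - 80) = (q + 2)^2*(q^3 - 11*q^2 + 38*q - 40) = (q - 2)*(q + 2)^2*(q^2 - 9*q + 20) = (q - 4)*(q - 2)*(q + 2)^2*(q - 5)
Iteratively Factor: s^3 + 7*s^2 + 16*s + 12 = (s + 2)*(s^2 + 5*s + 6) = (s + 2)*(s + 3)*(s + 2)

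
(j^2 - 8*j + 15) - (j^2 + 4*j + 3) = 12 - 12*j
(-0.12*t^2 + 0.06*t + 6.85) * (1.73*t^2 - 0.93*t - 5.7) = -0.2076*t^4 + 0.2154*t^3 + 12.4787*t^2 - 6.7125*t - 39.045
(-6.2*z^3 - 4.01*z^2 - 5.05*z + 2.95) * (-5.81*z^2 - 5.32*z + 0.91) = 36.022*z^5 + 56.2821*z^4 + 45.0317*z^3 + 6.0774*z^2 - 20.2895*z + 2.6845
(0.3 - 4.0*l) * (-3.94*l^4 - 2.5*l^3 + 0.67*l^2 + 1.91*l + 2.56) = 15.76*l^5 + 8.818*l^4 - 3.43*l^3 - 7.439*l^2 - 9.667*l + 0.768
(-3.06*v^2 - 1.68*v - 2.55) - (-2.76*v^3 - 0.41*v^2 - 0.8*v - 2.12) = 2.76*v^3 - 2.65*v^2 - 0.88*v - 0.43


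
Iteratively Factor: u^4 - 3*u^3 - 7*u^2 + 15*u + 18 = (u - 3)*(u^3 - 7*u - 6) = (u - 3)*(u + 1)*(u^2 - u - 6) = (u - 3)^2*(u + 1)*(u + 2)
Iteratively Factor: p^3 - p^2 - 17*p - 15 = (p + 3)*(p^2 - 4*p - 5) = (p + 1)*(p + 3)*(p - 5)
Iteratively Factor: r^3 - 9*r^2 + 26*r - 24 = (r - 2)*(r^2 - 7*r + 12) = (r - 3)*(r - 2)*(r - 4)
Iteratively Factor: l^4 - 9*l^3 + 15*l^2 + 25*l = (l)*(l^3 - 9*l^2 + 15*l + 25) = l*(l - 5)*(l^2 - 4*l - 5) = l*(l - 5)^2*(l + 1)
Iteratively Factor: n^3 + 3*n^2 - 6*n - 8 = (n - 2)*(n^2 + 5*n + 4) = (n - 2)*(n + 1)*(n + 4)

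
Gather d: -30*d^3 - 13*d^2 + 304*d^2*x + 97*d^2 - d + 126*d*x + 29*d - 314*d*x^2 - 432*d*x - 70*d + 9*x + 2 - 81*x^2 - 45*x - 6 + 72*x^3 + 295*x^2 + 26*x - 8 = -30*d^3 + d^2*(304*x + 84) + d*(-314*x^2 - 306*x - 42) + 72*x^3 + 214*x^2 - 10*x - 12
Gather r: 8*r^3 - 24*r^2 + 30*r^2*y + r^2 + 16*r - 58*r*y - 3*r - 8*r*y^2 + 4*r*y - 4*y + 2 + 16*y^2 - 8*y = 8*r^3 + r^2*(30*y - 23) + r*(-8*y^2 - 54*y + 13) + 16*y^2 - 12*y + 2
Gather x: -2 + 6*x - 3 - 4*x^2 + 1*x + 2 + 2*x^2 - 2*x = -2*x^2 + 5*x - 3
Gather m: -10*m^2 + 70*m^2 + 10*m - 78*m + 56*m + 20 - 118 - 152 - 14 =60*m^2 - 12*m - 264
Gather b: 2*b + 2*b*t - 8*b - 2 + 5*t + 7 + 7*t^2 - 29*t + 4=b*(2*t - 6) + 7*t^2 - 24*t + 9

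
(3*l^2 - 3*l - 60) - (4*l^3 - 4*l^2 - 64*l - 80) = -4*l^3 + 7*l^2 + 61*l + 20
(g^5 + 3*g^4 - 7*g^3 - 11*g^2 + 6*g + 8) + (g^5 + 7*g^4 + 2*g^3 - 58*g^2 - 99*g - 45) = 2*g^5 + 10*g^4 - 5*g^3 - 69*g^2 - 93*g - 37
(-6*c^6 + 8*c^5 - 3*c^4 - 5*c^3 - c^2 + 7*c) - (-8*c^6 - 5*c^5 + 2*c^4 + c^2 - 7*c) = 2*c^6 + 13*c^5 - 5*c^4 - 5*c^3 - 2*c^2 + 14*c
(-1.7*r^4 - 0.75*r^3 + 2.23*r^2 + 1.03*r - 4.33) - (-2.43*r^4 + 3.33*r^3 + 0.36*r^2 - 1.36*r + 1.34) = 0.73*r^4 - 4.08*r^3 + 1.87*r^2 + 2.39*r - 5.67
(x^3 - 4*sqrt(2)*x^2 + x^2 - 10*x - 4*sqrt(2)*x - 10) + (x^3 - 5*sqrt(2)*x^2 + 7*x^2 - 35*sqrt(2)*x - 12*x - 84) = 2*x^3 - 9*sqrt(2)*x^2 + 8*x^2 - 39*sqrt(2)*x - 22*x - 94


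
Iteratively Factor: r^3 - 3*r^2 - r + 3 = (r + 1)*(r^2 - 4*r + 3) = (r - 3)*(r + 1)*(r - 1)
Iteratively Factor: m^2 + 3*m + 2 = (m + 1)*(m + 2)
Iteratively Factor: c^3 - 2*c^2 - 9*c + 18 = (c - 3)*(c^2 + c - 6) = (c - 3)*(c + 3)*(c - 2)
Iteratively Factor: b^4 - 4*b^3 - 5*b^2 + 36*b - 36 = (b - 3)*(b^3 - b^2 - 8*b + 12) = (b - 3)*(b + 3)*(b^2 - 4*b + 4) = (b - 3)*(b - 2)*(b + 3)*(b - 2)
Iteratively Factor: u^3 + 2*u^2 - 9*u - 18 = (u + 3)*(u^2 - u - 6) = (u + 2)*(u + 3)*(u - 3)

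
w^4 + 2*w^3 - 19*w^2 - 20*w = w*(w - 4)*(w + 1)*(w + 5)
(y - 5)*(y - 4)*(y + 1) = y^3 - 8*y^2 + 11*y + 20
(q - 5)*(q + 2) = q^2 - 3*q - 10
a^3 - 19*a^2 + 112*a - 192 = (a - 8)^2*(a - 3)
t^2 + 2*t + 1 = (t + 1)^2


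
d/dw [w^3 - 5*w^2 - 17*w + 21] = 3*w^2 - 10*w - 17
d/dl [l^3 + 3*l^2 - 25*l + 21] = 3*l^2 + 6*l - 25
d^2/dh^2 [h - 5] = 0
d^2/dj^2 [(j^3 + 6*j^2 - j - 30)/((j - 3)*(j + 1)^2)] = 2*(7*j^4 - 2*j^3 - 72*j^2 + 498*j - 591)/(j^7 - 5*j^6 - 3*j^5 + 31*j^4 + 19*j^3 - 63*j^2 - 81*j - 27)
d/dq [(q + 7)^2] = 2*q + 14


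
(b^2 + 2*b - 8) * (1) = b^2 + 2*b - 8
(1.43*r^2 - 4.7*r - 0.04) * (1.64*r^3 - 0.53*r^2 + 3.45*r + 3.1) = 2.3452*r^5 - 8.4659*r^4 + 7.3589*r^3 - 11.7608*r^2 - 14.708*r - 0.124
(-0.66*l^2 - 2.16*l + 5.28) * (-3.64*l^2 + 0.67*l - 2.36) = 2.4024*l^4 + 7.4202*l^3 - 19.1088*l^2 + 8.6352*l - 12.4608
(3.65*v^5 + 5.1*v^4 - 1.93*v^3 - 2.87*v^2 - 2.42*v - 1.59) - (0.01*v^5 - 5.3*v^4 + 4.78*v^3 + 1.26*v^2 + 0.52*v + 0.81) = 3.64*v^5 + 10.4*v^4 - 6.71*v^3 - 4.13*v^2 - 2.94*v - 2.4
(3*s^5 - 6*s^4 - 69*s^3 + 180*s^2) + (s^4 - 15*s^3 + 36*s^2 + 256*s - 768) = 3*s^5 - 5*s^4 - 84*s^3 + 216*s^2 + 256*s - 768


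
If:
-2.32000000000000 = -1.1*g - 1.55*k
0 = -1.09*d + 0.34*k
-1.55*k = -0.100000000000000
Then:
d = 0.02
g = 2.02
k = 0.06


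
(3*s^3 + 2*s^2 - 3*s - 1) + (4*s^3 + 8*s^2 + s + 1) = 7*s^3 + 10*s^2 - 2*s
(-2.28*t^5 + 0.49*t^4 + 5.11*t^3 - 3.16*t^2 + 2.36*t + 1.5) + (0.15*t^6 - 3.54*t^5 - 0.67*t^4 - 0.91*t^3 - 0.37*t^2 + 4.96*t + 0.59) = 0.15*t^6 - 5.82*t^5 - 0.18*t^4 + 4.2*t^3 - 3.53*t^2 + 7.32*t + 2.09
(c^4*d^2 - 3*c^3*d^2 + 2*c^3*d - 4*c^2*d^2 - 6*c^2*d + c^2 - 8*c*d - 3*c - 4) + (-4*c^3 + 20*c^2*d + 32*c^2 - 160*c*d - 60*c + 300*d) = c^4*d^2 - 3*c^3*d^2 + 2*c^3*d - 4*c^3 - 4*c^2*d^2 + 14*c^2*d + 33*c^2 - 168*c*d - 63*c + 300*d - 4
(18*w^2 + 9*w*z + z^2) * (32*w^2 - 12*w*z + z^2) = 576*w^4 + 72*w^3*z - 58*w^2*z^2 - 3*w*z^3 + z^4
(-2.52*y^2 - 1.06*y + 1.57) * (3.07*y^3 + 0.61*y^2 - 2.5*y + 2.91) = -7.7364*y^5 - 4.7914*y^4 + 10.4733*y^3 - 3.7255*y^2 - 7.0096*y + 4.5687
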